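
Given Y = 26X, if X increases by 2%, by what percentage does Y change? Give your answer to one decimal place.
2.0%

For Y = 26X:
If X → X(1 + 0.02)
Then Y → Y · (1 + 0.02)^1
     = Y · 1.0200

Percentage change = ((1 + 0.02)^1 − 1) × 100% = 2.0%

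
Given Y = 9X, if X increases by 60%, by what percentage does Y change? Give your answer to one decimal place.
60.0%

For Y = 9X:
If X → X(1 + 0.6)
Then Y → Y · (1 + 0.6)^1
     = Y · 1.6000

Percentage change = ((1 + 0.6)^1 − 1) × 100% = 60.0%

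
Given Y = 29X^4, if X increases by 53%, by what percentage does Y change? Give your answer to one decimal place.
448.0%

For Y = 29X^4:
If X → X(1 + 0.53)
Then Y → Y · (1 + 0.53)^4
     ≈ Y · 5.4798

Percentage change = ((1 + 0.53)^4 − 1) × 100% ≈ 448.0%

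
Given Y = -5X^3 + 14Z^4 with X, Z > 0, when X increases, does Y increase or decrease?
Y decreases

Taking the partial derivative:
∂Y/∂X = -15X^2

∂Y/∂X = -15X^2 < 0 (assuming positive values)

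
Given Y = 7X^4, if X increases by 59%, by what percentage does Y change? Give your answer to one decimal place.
539.1%

For Y = 7X^4:
If X → X(1 + 0.59)
Then Y → Y · (1 + 0.59)^4
     ≈ Y · 6.3913

Percentage change = ((1 + 0.59)^4 − 1) × 100% ≈ 539.1%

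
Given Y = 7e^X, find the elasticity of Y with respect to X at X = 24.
Elasticity = 24

Elasticity = (dY/dX) · (X/Y)

dY/dX = 7·e^X
At X = 24: dY/dX = 7·e^24, Y = 7·e^24

Elasticity = (7·e^24) · (24 / (7·e^24)) = 24

Interpretation: for a small percentage change in X, the percentage change in Y is approximately 24.00 times as large.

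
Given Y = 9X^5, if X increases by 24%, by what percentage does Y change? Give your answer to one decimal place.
193.2%

For Y = 9X^5:
If X → X(1 + 0.24)
Then Y → Y · (1 + 0.24)^5
     ≈ Y · 2.9316

Percentage change = ((1 + 0.24)^5 − 1) × 100% ≈ 193.2%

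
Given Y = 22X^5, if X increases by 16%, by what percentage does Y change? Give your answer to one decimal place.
110.0%

For Y = 22X^5:
If X → X(1 + 0.16)
Then Y → Y · (1 + 0.16)^5
     ≈ Y · 2.1003

Percentage change = ((1 + 0.16)^5 − 1) × 100% ≈ 110.0%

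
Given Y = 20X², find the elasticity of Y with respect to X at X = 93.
Elasticity = 2

Elasticity = (dY/dX) · (X/Y)

dY/dX = 40·X
At X = 93: dY/dX = 3720, Y = 172980

Elasticity = 3720 · (93 / 172980) = 2

Interpretation: for a small percentage change in X, the percentage change in Y is approximately 2.00 times as large.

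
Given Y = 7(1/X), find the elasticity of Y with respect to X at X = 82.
Elasticity = -1

Elasticity = (dY/dX) · (X/Y)

dY/dX = -7/X²
At X = 82: dY/dX = -7/6724, Y = 7/82

Elasticity = (-7/6724) · (82 / (7/82)) = -1

Interpretation: for a small percentage change in X, the percentage change in Y is approximately -1.00 times as large.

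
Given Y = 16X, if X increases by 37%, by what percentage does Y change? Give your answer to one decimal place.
37.0%

For Y = 16X:
If X → X(1 + 0.37)
Then Y → Y · (1 + 0.37)^1
     = Y · 1.3700

Percentage change = ((1 + 0.37)^1 − 1) × 100% = 37.0%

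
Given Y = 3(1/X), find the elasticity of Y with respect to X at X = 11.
Elasticity = -1

Elasticity = (dY/dX) · (X/Y)

dY/dX = -3/X²
At X = 11: dY/dX = -3/121, Y = 3/11

Elasticity = (-3/121) · (11 / (3/11)) = -1

Interpretation: for a small percentage change in X, the percentage change in Y is approximately -1.00 times as large.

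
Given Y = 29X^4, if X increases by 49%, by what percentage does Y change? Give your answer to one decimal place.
392.9%

For Y = 29X^4:
If X → X(1 + 0.49)
Then Y → Y · (1 + 0.49)^4
     ≈ Y · 4.9288

Percentage change = ((1 + 0.49)^4 − 1) × 100% ≈ 392.9%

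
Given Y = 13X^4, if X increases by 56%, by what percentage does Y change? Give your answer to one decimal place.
492.2%

For Y = 13X^4:
If X → X(1 + 0.56)
Then Y → Y · (1 + 0.56)^4
     ≈ Y · 5.9224

Percentage change = ((1 + 0.56)^4 − 1) × 100% ≈ 492.2%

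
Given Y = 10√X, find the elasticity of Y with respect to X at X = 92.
Elasticity = 1/2

Elasticity = (dY/dX) · (X/Y)

dY/dX = 5/√X
At X = 92: dY/dX = 5·√23/46, Y = 20·√23

Elasticity = (5·√23/46) · (92 / (20·√23)) = 1/2

Interpretation: for a small percentage change in X, the percentage change in Y is approximately 0.50 times as large.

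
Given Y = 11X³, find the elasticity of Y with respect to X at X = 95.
Elasticity = 3

Elasticity = (dY/dX) · (X/Y)

dY/dX = 33·X²
At X = 95: dY/dX = 297825, Y = 9431125

Elasticity = 297825 · (95 / 9431125) = 3

Interpretation: for a small percentage change in X, the percentage change in Y is approximately 3.00 times as large.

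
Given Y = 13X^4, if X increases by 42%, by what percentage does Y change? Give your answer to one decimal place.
306.6%

For Y = 13X^4:
If X → X(1 + 0.42)
Then Y → Y · (1 + 0.42)^4
     ≈ Y · 4.0659

Percentage change = ((1 + 0.42)^4 − 1) × 100% ≈ 306.6%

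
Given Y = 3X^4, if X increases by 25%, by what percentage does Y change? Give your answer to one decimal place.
144.1%

For Y = 3X^4:
If X → X(1 + 0.25)
Then Y → Y · (1 + 0.25)^4
     ≈ Y · 2.4414

Percentage change = ((1 + 0.25)^4 − 1) × 100% ≈ 144.1%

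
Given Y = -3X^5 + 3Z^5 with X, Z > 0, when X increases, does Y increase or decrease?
Y decreases

Taking the partial derivative:
∂Y/∂X = -15X^4

∂Y/∂X = -15X^4 < 0 (assuming positive values)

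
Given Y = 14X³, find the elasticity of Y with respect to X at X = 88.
Elasticity = 3

Elasticity = (dY/dX) · (X/Y)

dY/dX = 42·X²
At X = 88: dY/dX = 325248, Y = 9540608

Elasticity = 325248 · (88 / 9540608) = 3

Interpretation: for a small percentage change in X, the percentage change in Y is approximately 3.00 times as large.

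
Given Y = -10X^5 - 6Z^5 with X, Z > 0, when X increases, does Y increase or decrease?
Y decreases

Taking the partial derivative:
∂Y/∂X = -50X^4

∂Y/∂X = -50X^4 < 0 (assuming positive values)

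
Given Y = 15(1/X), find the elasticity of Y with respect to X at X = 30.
Elasticity = -1

Elasticity = (dY/dX) · (X/Y)

dY/dX = -15/X²
At X = 30: dY/dX = -1/60, Y = 1/2

Elasticity = (-1/60) · (30 / (1/2)) = -1

Interpretation: for a small percentage change in X, the percentage change in Y is approximately -1.00 times as large.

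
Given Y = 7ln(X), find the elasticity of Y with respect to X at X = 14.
Elasticity = 1/ln(14) ≈ 0.3789

Elasticity = (dY/dX) · (X/Y)

dY/dX = 7/X
At X = 14: dY/dX = 1/2, Y = 7·ln(14)

Elasticity = (1/2) · (14 / (7·ln(14))) = 1/ln(14) ≈ 0.3789

Interpretation: for a small percentage change in X, the percentage change in Y is approximately 0.38 times as large.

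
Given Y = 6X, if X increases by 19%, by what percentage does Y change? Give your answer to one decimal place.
19.0%

For Y = 6X:
If X → X(1 + 0.19)
Then Y → Y · (1 + 0.19)^1
     = Y · 1.1900

Percentage change = ((1 + 0.19)^1 − 1) × 100% = 19.0%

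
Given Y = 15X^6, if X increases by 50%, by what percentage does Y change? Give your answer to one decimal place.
1039.1%

For Y = 15X^6:
If X → X(1 + 0.5)
Then Y → Y · (1 + 0.5)^6
     ≈ Y · 11.3906

Percentage change = ((1 + 0.5)^6 − 1) × 100% ≈ 1039.1%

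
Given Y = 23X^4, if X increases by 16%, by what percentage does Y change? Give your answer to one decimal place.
81.1%

For Y = 23X^4:
If X → X(1 + 0.16)
Then Y → Y · (1 + 0.16)^4
     ≈ Y · 1.8106

Percentage change = ((1 + 0.16)^4 − 1) × 100% ≈ 81.1%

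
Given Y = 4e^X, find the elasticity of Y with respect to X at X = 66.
Elasticity = 66

Elasticity = (dY/dX) · (X/Y)

dY/dX = 4·e^X
At X = 66: dY/dX = 4·e^66, Y = 4·e^66

Elasticity = (4·e^66) · (66 / (4·e^66)) = 66

Interpretation: for a small percentage change in X, the percentage change in Y is approximately 66.00 times as large.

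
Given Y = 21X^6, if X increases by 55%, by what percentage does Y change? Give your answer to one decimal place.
1286.7%

For Y = 21X^6:
If X → X(1 + 0.55)
Then Y → Y · (1 + 0.55)^6
     ≈ Y · 13.8672

Percentage change = ((1 + 0.55)^6 − 1) × 100% ≈ 1286.7%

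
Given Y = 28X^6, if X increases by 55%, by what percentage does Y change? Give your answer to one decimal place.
1286.7%

For Y = 28X^6:
If X → X(1 + 0.55)
Then Y → Y · (1 + 0.55)^6
     ≈ Y · 13.8672

Percentage change = ((1 + 0.55)^6 − 1) × 100% ≈ 1286.7%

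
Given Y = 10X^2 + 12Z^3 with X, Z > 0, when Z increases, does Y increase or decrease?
Y increases

Taking the partial derivative:
∂Y/∂Z = 36Z^2

∂Y/∂Z = 36Z^2 > 0 (assuming positive values)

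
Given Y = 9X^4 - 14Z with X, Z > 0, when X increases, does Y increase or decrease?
Y increases

Taking the partial derivative:
∂Y/∂X = 36X^3

∂Y/∂X = 36X^3 > 0 (assuming positive values)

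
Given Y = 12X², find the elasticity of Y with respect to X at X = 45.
Elasticity = 2

Elasticity = (dY/dX) · (X/Y)

dY/dX = 24·X
At X = 45: dY/dX = 1080, Y = 24300

Elasticity = 1080 · (45 / 24300) = 2

Interpretation: for a small percentage change in X, the percentage change in Y is approximately 2.00 times as large.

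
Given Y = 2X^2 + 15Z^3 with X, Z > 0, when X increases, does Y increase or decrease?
Y increases

Taking the partial derivative:
∂Y/∂X = 4X

∂Y/∂X = 4X > 0 (assuming positive values)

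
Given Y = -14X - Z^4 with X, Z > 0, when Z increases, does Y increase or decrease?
Y decreases

Taking the partial derivative:
∂Y/∂Z = -4Z^3

∂Y/∂Z = -4Z^3 < 0 (assuming positive values)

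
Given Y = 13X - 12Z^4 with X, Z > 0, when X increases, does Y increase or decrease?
Y increases

Taking the partial derivative:
∂Y/∂X = 13

∂Y/∂X = 13 > 0 (assuming positive values)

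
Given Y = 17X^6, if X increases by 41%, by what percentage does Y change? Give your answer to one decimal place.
685.8%

For Y = 17X^6:
If X → X(1 + 0.41)
Then Y → Y · (1 + 0.41)^6
     ≈ Y · 7.8580

Percentage change = ((1 + 0.41)^6 − 1) × 100% ≈ 685.8%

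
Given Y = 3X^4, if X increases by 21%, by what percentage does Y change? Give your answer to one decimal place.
114.4%

For Y = 3X^4:
If X → X(1 + 0.21)
Then Y → Y · (1 + 0.21)^4
     ≈ Y · 2.1436

Percentage change = ((1 + 0.21)^4 − 1) × 100% ≈ 114.4%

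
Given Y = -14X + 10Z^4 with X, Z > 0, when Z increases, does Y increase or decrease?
Y increases

Taking the partial derivative:
∂Y/∂Z = 40Z^3

∂Y/∂Z = 40Z^3 > 0 (assuming positive values)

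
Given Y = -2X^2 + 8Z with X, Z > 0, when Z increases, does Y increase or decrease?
Y increases

Taking the partial derivative:
∂Y/∂Z = 8

∂Y/∂Z = 8 > 0 (assuming positive values)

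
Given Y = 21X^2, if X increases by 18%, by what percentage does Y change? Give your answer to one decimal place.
39.2%

For Y = 21X^2:
If X → X(1 + 0.18)
Then Y → Y · (1 + 0.18)^2
     = Y · 1.3924

Percentage change = ((1 + 0.18)^2 − 1) × 100% ≈ 39.2%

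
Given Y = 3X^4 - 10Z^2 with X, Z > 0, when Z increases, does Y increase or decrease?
Y decreases

Taking the partial derivative:
∂Y/∂Z = -20Z

∂Y/∂Z = -20Z < 0 (assuming positive values)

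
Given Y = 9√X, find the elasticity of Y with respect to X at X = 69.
Elasticity = 1/2

Elasticity = (dY/dX) · (X/Y)

dY/dX = 9/(2·√X)
At X = 69: dY/dX = 3·√69/46, Y = 9·√69

Elasticity = (3·√69/46) · (69 / (9·√69)) = 1/2

Interpretation: for a small percentage change in X, the percentage change in Y is approximately 0.50 times as large.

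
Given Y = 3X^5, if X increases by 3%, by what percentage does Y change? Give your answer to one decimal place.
15.9%

For Y = 3X^5:
If X → X(1 + 0.03)
Then Y → Y · (1 + 0.03)^5
     ≈ Y · 1.1593

Percentage change = ((1 + 0.03)^5 − 1) × 100% ≈ 15.9%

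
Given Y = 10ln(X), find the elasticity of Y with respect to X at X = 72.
Elasticity = 1/ln(72) ≈ 0.2338

Elasticity = (dY/dX) · (X/Y)

dY/dX = 10/X
At X = 72: dY/dX = 5/36, Y = 10·ln(72)

Elasticity = (5/36) · (72 / (10·ln(72))) = 1/ln(72) ≈ 0.2338

Interpretation: for a small percentage change in X, the percentage change in Y is approximately 0.23 times as large.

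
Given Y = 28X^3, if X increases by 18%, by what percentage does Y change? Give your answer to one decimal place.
64.3%

For Y = 28X^3:
If X → X(1 + 0.18)
Then Y → Y · (1 + 0.18)^3
     ≈ Y · 1.6430

Percentage change = ((1 + 0.18)^3 − 1) × 100% ≈ 64.3%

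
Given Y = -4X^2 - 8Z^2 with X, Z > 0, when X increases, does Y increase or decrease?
Y decreases

Taking the partial derivative:
∂Y/∂X = -8X

∂Y/∂X = -8X < 0 (assuming positive values)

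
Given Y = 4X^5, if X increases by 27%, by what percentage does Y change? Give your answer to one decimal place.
230.4%

For Y = 4X^5:
If X → X(1 + 0.27)
Then Y → Y · (1 + 0.27)^5
     ≈ Y · 3.3038

Percentage change = ((1 + 0.27)^5 − 1) × 100% ≈ 230.4%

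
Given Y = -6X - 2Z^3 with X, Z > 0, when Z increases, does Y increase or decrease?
Y decreases

Taking the partial derivative:
∂Y/∂Z = -6Z^2

∂Y/∂Z = -6Z^2 < 0 (assuming positive values)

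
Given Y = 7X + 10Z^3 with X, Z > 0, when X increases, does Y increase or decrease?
Y increases

Taking the partial derivative:
∂Y/∂X = 7

∂Y/∂X = 7 > 0 (assuming positive values)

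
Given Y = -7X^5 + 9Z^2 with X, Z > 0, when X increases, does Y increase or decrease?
Y decreases

Taking the partial derivative:
∂Y/∂X = -35X^4

∂Y/∂X = -35X^4 < 0 (assuming positive values)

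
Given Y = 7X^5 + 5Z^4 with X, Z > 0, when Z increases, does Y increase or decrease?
Y increases

Taking the partial derivative:
∂Y/∂Z = 20Z^3

∂Y/∂Z = 20Z^3 > 0 (assuming positive values)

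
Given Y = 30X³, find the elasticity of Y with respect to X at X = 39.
Elasticity = 3

Elasticity = (dY/dX) · (X/Y)

dY/dX = 90·X²
At X = 39: dY/dX = 136890, Y = 1779570

Elasticity = 136890 · (39 / 1779570) = 3

Interpretation: for a small percentage change in X, the percentage change in Y is approximately 3.00 times as large.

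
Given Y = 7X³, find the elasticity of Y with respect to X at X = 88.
Elasticity = 3

Elasticity = (dY/dX) · (X/Y)

dY/dX = 21·X²
At X = 88: dY/dX = 162624, Y = 4770304

Elasticity = 162624 · (88 / 4770304) = 3

Interpretation: for a small percentage change in X, the percentage change in Y is approximately 3.00 times as large.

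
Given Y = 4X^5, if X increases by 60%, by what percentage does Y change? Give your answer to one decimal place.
948.6%

For Y = 4X^5:
If X → X(1 + 0.6)
Then Y → Y · (1 + 0.6)^5
     ≈ Y · 10.4858

Percentage change = ((1 + 0.6)^5 − 1) × 100% ≈ 948.6%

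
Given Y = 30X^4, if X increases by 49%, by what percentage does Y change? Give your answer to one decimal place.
392.9%

For Y = 30X^4:
If X → X(1 + 0.49)
Then Y → Y · (1 + 0.49)^4
     ≈ Y · 4.9288

Percentage change = ((1 + 0.49)^4 − 1) × 100% ≈ 392.9%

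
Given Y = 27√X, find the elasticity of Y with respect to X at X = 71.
Elasticity = 1/2

Elasticity = (dY/dX) · (X/Y)

dY/dX = 27/(2·√X)
At X = 71: dY/dX = 27·√71/142, Y = 27·√71

Elasticity = (27·√71/142) · (71 / (27·√71)) = 1/2

Interpretation: for a small percentage change in X, the percentage change in Y is approximately 0.50 times as large.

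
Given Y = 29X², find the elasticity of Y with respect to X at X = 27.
Elasticity = 2

Elasticity = (dY/dX) · (X/Y)

dY/dX = 58·X
At X = 27: dY/dX = 1566, Y = 21141

Elasticity = 1566 · (27 / 21141) = 2

Interpretation: for a small percentage change in X, the percentage change in Y is approximately 2.00 times as large.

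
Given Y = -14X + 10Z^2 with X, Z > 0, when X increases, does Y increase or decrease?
Y decreases

Taking the partial derivative:
∂Y/∂X = -14

∂Y/∂X = -14 < 0 (assuming positive values)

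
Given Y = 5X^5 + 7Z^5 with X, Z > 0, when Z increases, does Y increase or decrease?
Y increases

Taking the partial derivative:
∂Y/∂Z = 35Z^4

∂Y/∂Z = 35Z^4 > 0 (assuming positive values)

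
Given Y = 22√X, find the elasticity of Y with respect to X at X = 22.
Elasticity = 1/2

Elasticity = (dY/dX) · (X/Y)

dY/dX = 11/√X
At X = 22: dY/dX = √22/2, Y = 22·√22

Elasticity = (√22/2) · (22 / (22·√22)) = 1/2

Interpretation: for a small percentage change in X, the percentage change in Y is approximately 0.50 times as large.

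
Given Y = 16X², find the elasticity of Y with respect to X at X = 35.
Elasticity = 2

Elasticity = (dY/dX) · (X/Y)

dY/dX = 32·X
At X = 35: dY/dX = 1120, Y = 19600

Elasticity = 1120 · (35 / 19600) = 2

Interpretation: for a small percentage change in X, the percentage change in Y is approximately 2.00 times as large.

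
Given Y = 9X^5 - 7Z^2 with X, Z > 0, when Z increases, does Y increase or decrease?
Y decreases

Taking the partial derivative:
∂Y/∂Z = -14Z

∂Y/∂Z = -14Z < 0 (assuming positive values)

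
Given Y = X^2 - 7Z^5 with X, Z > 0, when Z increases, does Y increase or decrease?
Y decreases

Taking the partial derivative:
∂Y/∂Z = -35Z^4

∂Y/∂Z = -35Z^4 < 0 (assuming positive values)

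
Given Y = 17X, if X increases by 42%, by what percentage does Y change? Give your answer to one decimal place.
42.0%

For Y = 17X:
If X → X(1 + 0.42)
Then Y → Y · (1 + 0.42)^1
     = Y · 1.4200

Percentage change = ((1 + 0.42)^1 − 1) × 100% = 42.0%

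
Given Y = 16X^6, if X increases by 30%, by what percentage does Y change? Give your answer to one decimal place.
382.7%

For Y = 16X^6:
If X → X(1 + 0.3)
Then Y → Y · (1 + 0.3)^6
     ≈ Y · 4.8268

Percentage change = ((1 + 0.3)^6 − 1) × 100% ≈ 382.7%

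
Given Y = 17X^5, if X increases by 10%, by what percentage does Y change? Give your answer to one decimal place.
61.1%

For Y = 17X^5:
If X → X(1 + 0.1)
Then Y → Y · (1 + 0.1)^5
     ≈ Y · 1.6105

Percentage change = ((1 + 0.1)^5 − 1) × 100% ≈ 61.1%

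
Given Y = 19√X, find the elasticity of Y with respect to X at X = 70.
Elasticity = 1/2

Elasticity = (dY/dX) · (X/Y)

dY/dX = 19/(2·√X)
At X = 70: dY/dX = 19·√70/140, Y = 19·√70

Elasticity = (19·√70/140) · (70 / (19·√70)) = 1/2

Interpretation: for a small percentage change in X, the percentage change in Y is approximately 0.50 times as large.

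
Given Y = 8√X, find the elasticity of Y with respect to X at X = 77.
Elasticity = 1/2

Elasticity = (dY/dX) · (X/Y)

dY/dX = 4/√X
At X = 77: dY/dX = 4·√77/77, Y = 8·√77

Elasticity = (4·√77/77) · (77 / (8·√77)) = 1/2

Interpretation: for a small percentage change in X, the percentage change in Y is approximately 0.50 times as large.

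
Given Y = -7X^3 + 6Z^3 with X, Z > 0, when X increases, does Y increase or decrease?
Y decreases

Taking the partial derivative:
∂Y/∂X = -21X^2

∂Y/∂X = -21X^2 < 0 (assuming positive values)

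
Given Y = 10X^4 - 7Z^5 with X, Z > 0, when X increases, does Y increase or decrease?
Y increases

Taking the partial derivative:
∂Y/∂X = 40X^3

∂Y/∂X = 40X^3 > 0 (assuming positive values)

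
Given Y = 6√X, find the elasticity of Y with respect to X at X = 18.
Elasticity = 1/2

Elasticity = (dY/dX) · (X/Y)

dY/dX = 3/√X
At X = 18: dY/dX = √2/2, Y = 18·√2

Elasticity = (√2/2) · (18 / (18·√2)) = 1/2

Interpretation: for a small percentage change in X, the percentage change in Y is approximately 0.50 times as large.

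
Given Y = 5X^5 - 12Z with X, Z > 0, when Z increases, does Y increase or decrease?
Y decreases

Taking the partial derivative:
∂Y/∂Z = -12

∂Y/∂Z = -12 < 0 (assuming positive values)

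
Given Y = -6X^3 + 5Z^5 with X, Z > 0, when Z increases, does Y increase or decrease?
Y increases

Taking the partial derivative:
∂Y/∂Z = 25Z^4

∂Y/∂Z = 25Z^4 > 0 (assuming positive values)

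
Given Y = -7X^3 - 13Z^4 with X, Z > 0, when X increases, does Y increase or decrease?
Y decreases

Taking the partial derivative:
∂Y/∂X = -21X^2

∂Y/∂X = -21X^2 < 0 (assuming positive values)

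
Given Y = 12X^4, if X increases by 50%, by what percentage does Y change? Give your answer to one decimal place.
406.3%

For Y = 12X^4:
If X → X(1 + 0.5)
Then Y → Y · (1 + 0.5)^4
     = Y · 5.0625

Percentage change = ((1 + 0.5)^4 − 1) × 100% ≈ 406.3%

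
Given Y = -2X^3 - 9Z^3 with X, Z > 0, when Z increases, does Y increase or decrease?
Y decreases

Taking the partial derivative:
∂Y/∂Z = -27Z^2

∂Y/∂Z = -27Z^2 < 0 (assuming positive values)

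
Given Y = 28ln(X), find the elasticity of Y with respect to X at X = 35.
Elasticity = 1/ln(35) ≈ 0.2813

Elasticity = (dY/dX) · (X/Y)

dY/dX = 28/X
At X = 35: dY/dX = 4/5, Y = 28·ln(35)

Elasticity = (4/5) · (35 / (28·ln(35))) = 1/ln(35) ≈ 0.2813

Interpretation: for a small percentage change in X, the percentage change in Y is approximately 0.28 times as large.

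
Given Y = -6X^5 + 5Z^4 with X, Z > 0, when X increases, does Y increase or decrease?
Y decreases

Taking the partial derivative:
∂Y/∂X = -30X^4

∂Y/∂X = -30X^4 < 0 (assuming positive values)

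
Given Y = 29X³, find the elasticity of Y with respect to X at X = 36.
Elasticity = 3

Elasticity = (dY/dX) · (X/Y)

dY/dX = 87·X²
At X = 36: dY/dX = 112752, Y = 1353024

Elasticity = 112752 · (36 / 1353024) = 3

Interpretation: for a small percentage change in X, the percentage change in Y is approximately 3.00 times as large.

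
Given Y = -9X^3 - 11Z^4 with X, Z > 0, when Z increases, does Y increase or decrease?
Y decreases

Taking the partial derivative:
∂Y/∂Z = -44Z^3

∂Y/∂Z = -44Z^3 < 0 (assuming positive values)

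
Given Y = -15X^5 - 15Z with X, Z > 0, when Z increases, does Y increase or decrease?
Y decreases

Taking the partial derivative:
∂Y/∂Z = -15

∂Y/∂Z = -15 < 0 (assuming positive values)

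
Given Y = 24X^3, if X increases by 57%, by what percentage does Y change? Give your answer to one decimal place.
287.0%

For Y = 24X^3:
If X → X(1 + 0.57)
Then Y → Y · (1 + 0.57)^3
     ≈ Y · 3.8699

Percentage change = ((1 + 0.57)^3 − 1) × 100% ≈ 287.0%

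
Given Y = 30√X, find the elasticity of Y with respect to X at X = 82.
Elasticity = 1/2

Elasticity = (dY/dX) · (X/Y)

dY/dX = 15/√X
At X = 82: dY/dX = 15·√82/82, Y = 30·√82

Elasticity = (15·√82/82) · (82 / (30·√82)) = 1/2

Interpretation: for a small percentage change in X, the percentage change in Y is approximately 0.50 times as large.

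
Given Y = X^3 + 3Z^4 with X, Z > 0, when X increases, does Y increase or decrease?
Y increases

Taking the partial derivative:
∂Y/∂X = 3X^2

∂Y/∂X = 3X^2 > 0 (assuming positive values)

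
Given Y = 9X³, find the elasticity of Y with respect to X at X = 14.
Elasticity = 3

Elasticity = (dY/dX) · (X/Y)

dY/dX = 27·X²
At X = 14: dY/dX = 5292, Y = 24696

Elasticity = 5292 · (14 / 24696) = 3

Interpretation: for a small percentage change in X, the percentage change in Y is approximately 3.00 times as large.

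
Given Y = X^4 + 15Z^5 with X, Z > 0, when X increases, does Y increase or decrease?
Y increases

Taking the partial derivative:
∂Y/∂X = 4X^3

∂Y/∂X = 4X^3 > 0 (assuming positive values)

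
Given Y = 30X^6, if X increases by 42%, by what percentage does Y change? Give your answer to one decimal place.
719.8%

For Y = 30X^6:
If X → X(1 + 0.42)
Then Y → Y · (1 + 0.42)^6
     ≈ Y · 8.1984

Percentage change = ((1 + 0.42)^6 − 1) × 100% ≈ 719.8%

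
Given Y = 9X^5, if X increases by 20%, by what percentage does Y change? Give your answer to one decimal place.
148.8%

For Y = 9X^5:
If X → X(1 + 0.2)
Then Y → Y · (1 + 0.2)^5
     ≈ Y · 2.4883

Percentage change = ((1 + 0.2)^5 − 1) × 100% ≈ 148.8%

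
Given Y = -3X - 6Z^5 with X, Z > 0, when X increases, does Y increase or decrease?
Y decreases

Taking the partial derivative:
∂Y/∂X = -3

∂Y/∂X = -3 < 0 (assuming positive values)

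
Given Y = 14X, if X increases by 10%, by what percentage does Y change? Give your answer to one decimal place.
10.0%

For Y = 14X:
If X → X(1 + 0.1)
Then Y → Y · (1 + 0.1)^1
     = Y · 1.1000

Percentage change = ((1 + 0.1)^1 − 1) × 100% = 10.0%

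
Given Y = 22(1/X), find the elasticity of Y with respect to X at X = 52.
Elasticity = -1

Elasticity = (dY/dX) · (X/Y)

dY/dX = -22/X²
At X = 52: dY/dX = -11/1352, Y = 11/26

Elasticity = (-11/1352) · (52 / (11/26)) = -1

Interpretation: for a small percentage change in X, the percentage change in Y is approximately -1.00 times as large.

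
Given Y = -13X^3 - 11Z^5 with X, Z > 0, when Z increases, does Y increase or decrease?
Y decreases

Taking the partial derivative:
∂Y/∂Z = -55Z^4

∂Y/∂Z = -55Z^4 < 0 (assuming positive values)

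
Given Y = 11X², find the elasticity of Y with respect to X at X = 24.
Elasticity = 2

Elasticity = (dY/dX) · (X/Y)

dY/dX = 22·X
At X = 24: dY/dX = 528, Y = 6336

Elasticity = 528 · (24 / 6336) = 2

Interpretation: for a small percentage change in X, the percentage change in Y is approximately 2.00 times as large.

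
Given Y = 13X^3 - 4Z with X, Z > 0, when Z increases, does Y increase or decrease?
Y decreases

Taking the partial derivative:
∂Y/∂Z = -4

∂Y/∂Z = -4 < 0 (assuming positive values)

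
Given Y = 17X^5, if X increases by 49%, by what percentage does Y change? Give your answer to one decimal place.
634.4%

For Y = 17X^5:
If X → X(1 + 0.49)
Then Y → Y · (1 + 0.49)^5
     ≈ Y · 7.3440

Percentage change = ((1 + 0.49)^5 − 1) × 100% ≈ 634.4%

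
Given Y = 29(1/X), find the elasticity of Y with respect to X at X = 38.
Elasticity = -1

Elasticity = (dY/dX) · (X/Y)

dY/dX = -29/X²
At X = 38: dY/dX = -29/1444, Y = 29/38

Elasticity = (-29/1444) · (38 / (29/38)) = -1

Interpretation: for a small percentage change in X, the percentage change in Y is approximately -1.00 times as large.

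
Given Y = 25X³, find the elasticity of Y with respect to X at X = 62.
Elasticity = 3

Elasticity = (dY/dX) · (X/Y)

dY/dX = 75·X²
At X = 62: dY/dX = 288300, Y = 5958200

Elasticity = 288300 · (62 / 5958200) = 3

Interpretation: for a small percentage change in X, the percentage change in Y is approximately 3.00 times as large.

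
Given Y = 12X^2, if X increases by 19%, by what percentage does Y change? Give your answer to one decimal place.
41.6%

For Y = 12X^2:
If X → X(1 + 0.19)
Then Y → Y · (1 + 0.19)^2
     = Y · 1.4161

Percentage change = ((1 + 0.19)^2 − 1) × 100% ≈ 41.6%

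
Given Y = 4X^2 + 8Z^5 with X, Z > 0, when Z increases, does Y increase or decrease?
Y increases

Taking the partial derivative:
∂Y/∂Z = 40Z^4

∂Y/∂Z = 40Z^4 > 0 (assuming positive values)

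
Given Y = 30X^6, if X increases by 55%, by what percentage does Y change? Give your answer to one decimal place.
1286.7%

For Y = 30X^6:
If X → X(1 + 0.55)
Then Y → Y · (1 + 0.55)^6
     ≈ Y · 13.8672

Percentage change = ((1 + 0.55)^6 − 1) × 100% ≈ 1286.7%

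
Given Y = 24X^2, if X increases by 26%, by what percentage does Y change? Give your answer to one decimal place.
58.8%

For Y = 24X^2:
If X → X(1 + 0.26)
Then Y → Y · (1 + 0.26)^2
     = Y · 1.5876

Percentage change = ((1 + 0.26)^2 − 1) × 100% ≈ 58.8%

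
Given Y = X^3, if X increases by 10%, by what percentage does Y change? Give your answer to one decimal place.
33.1%

For Y = X^3:
If X → X(1 + 0.1)
Then Y → Y · (1 + 0.1)^3
     = Y · 1.3310

Percentage change = ((1 + 0.1)^3 − 1) × 100% = 33.1%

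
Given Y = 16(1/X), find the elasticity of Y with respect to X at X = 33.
Elasticity = -1

Elasticity = (dY/dX) · (X/Y)

dY/dX = -16/X²
At X = 33: dY/dX = -16/1089, Y = 16/33

Elasticity = (-16/1089) · (33 / (16/33)) = -1

Interpretation: for a small percentage change in X, the percentage change in Y is approximately -1.00 times as large.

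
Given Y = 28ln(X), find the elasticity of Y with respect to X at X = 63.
Elasticity = 1/ln(63) ≈ 0.2414

Elasticity = (dY/dX) · (X/Y)

dY/dX = 28/X
At X = 63: dY/dX = 4/9, Y = 28·ln(63)

Elasticity = (4/9) · (63 / (28·ln(63))) = 1/ln(63) ≈ 0.2414

Interpretation: for a small percentage change in X, the percentage change in Y is approximately 0.24 times as large.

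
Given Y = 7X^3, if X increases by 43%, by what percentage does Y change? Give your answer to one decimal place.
192.4%

For Y = 7X^3:
If X → X(1 + 0.43)
Then Y → Y · (1 + 0.43)^3
     ≈ Y · 2.9242

Percentage change = ((1 + 0.43)^3 − 1) × 100% ≈ 192.4%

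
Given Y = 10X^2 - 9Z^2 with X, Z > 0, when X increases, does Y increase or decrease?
Y increases

Taking the partial derivative:
∂Y/∂X = 20X

∂Y/∂X = 20X > 0 (assuming positive values)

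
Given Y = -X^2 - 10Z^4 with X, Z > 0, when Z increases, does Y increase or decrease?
Y decreases

Taking the partial derivative:
∂Y/∂Z = -40Z^3

∂Y/∂Z = -40Z^3 < 0 (assuming positive values)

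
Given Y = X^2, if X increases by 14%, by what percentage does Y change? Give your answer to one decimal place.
30.0%

For Y = X^2:
If X → X(1 + 0.14)
Then Y → Y · (1 + 0.14)^2
     = Y · 1.2996

Percentage change = ((1 + 0.14)^2 − 1) × 100% ≈ 30.0%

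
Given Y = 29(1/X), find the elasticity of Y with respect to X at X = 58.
Elasticity = -1

Elasticity = (dY/dX) · (X/Y)

dY/dX = -29/X²
At X = 58: dY/dX = -1/116, Y = 1/2

Elasticity = (-1/116) · (58 / (1/2)) = -1

Interpretation: for a small percentage change in X, the percentage change in Y is approximately -1.00 times as large.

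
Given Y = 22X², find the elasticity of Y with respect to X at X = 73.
Elasticity = 2

Elasticity = (dY/dX) · (X/Y)

dY/dX = 44·X
At X = 73: dY/dX = 3212, Y = 117238

Elasticity = 3212 · (73 / 117238) = 2

Interpretation: for a small percentage change in X, the percentage change in Y is approximately 2.00 times as large.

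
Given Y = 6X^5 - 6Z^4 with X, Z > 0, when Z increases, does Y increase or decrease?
Y decreases

Taking the partial derivative:
∂Y/∂Z = -24Z^3

∂Y/∂Z = -24Z^3 < 0 (assuming positive values)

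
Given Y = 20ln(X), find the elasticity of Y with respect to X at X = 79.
Elasticity = 1/ln(79) ≈ 0.2289

Elasticity = (dY/dX) · (X/Y)

dY/dX = 20/X
At X = 79: dY/dX = 20/79, Y = 20·ln(79)

Elasticity = (20/79) · (79 / (20·ln(79))) = 1/ln(79) ≈ 0.2289

Interpretation: for a small percentage change in X, the percentage change in Y is approximately 0.23 times as large.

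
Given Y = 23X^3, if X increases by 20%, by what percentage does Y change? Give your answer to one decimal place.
72.8%

For Y = 23X^3:
If X → X(1 + 0.2)
Then Y → Y · (1 + 0.2)^3
     = Y · 1.7280

Percentage change = ((1 + 0.2)^3 − 1) × 100% = 72.8%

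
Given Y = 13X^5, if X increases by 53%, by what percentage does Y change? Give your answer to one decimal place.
738.4%

For Y = 13X^5:
If X → X(1 + 0.53)
Then Y → Y · (1 + 0.53)^5
     ≈ Y · 8.3841

Percentage change = ((1 + 0.53)^5 − 1) × 100% ≈ 738.4%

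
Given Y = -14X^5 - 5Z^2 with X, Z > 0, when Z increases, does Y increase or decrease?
Y decreases

Taking the partial derivative:
∂Y/∂Z = -10Z

∂Y/∂Z = -10Z < 0 (assuming positive values)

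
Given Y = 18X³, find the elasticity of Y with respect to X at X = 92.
Elasticity = 3

Elasticity = (dY/dX) · (X/Y)

dY/dX = 54·X²
At X = 92: dY/dX = 457056, Y = 14016384

Elasticity = 457056 · (92 / 14016384) = 3

Interpretation: for a small percentage change in X, the percentage change in Y is approximately 3.00 times as large.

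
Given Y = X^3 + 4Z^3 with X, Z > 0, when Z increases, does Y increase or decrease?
Y increases

Taking the partial derivative:
∂Y/∂Z = 12Z^2

∂Y/∂Z = 12Z^2 > 0 (assuming positive values)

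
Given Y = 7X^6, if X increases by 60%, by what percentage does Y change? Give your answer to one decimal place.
1577.7%

For Y = 7X^6:
If X → X(1 + 0.6)
Then Y → Y · (1 + 0.6)^6
     ≈ Y · 16.7772

Percentage change = ((1 + 0.6)^6 − 1) × 100% ≈ 1577.7%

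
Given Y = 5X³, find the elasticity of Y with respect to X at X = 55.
Elasticity = 3

Elasticity = (dY/dX) · (X/Y)

dY/dX = 15·X²
At X = 55: dY/dX = 45375, Y = 831875

Elasticity = 45375 · (55 / 831875) = 3

Interpretation: for a small percentage change in X, the percentage change in Y is approximately 3.00 times as large.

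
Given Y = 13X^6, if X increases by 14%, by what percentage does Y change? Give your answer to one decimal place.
119.5%

For Y = 13X^6:
If X → X(1 + 0.14)
Then Y → Y · (1 + 0.14)^6
     ≈ Y · 2.1950

Percentage change = ((1 + 0.14)^6 − 1) × 100% ≈ 119.5%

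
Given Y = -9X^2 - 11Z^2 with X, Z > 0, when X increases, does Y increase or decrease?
Y decreases

Taking the partial derivative:
∂Y/∂X = -18X

∂Y/∂X = -18X < 0 (assuming positive values)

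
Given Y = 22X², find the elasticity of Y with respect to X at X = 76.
Elasticity = 2

Elasticity = (dY/dX) · (X/Y)

dY/dX = 44·X
At X = 76: dY/dX = 3344, Y = 127072

Elasticity = 3344 · (76 / 127072) = 2

Interpretation: for a small percentage change in X, the percentage change in Y is approximately 2.00 times as large.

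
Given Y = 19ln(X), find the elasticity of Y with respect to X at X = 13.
Elasticity = 1/ln(13) ≈ 0.3899

Elasticity = (dY/dX) · (X/Y)

dY/dX = 19/X
At X = 13: dY/dX = 19/13, Y = 19·ln(13)

Elasticity = (19/13) · (13 / (19·ln(13))) = 1/ln(13) ≈ 0.3899

Interpretation: for a small percentage change in X, the percentage change in Y is approximately 0.39 times as large.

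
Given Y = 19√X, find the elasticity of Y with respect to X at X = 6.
Elasticity = 1/2

Elasticity = (dY/dX) · (X/Y)

dY/dX = 19/(2·√X)
At X = 6: dY/dX = 19·√6/12, Y = 19·√6

Elasticity = (19·√6/12) · (6 / (19·√6)) = 1/2

Interpretation: for a small percentage change in X, the percentage change in Y is approximately 0.50 times as large.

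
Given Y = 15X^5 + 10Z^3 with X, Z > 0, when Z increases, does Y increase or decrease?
Y increases

Taking the partial derivative:
∂Y/∂Z = 30Z^2

∂Y/∂Z = 30Z^2 > 0 (assuming positive values)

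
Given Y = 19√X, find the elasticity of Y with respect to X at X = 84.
Elasticity = 1/2

Elasticity = (dY/dX) · (X/Y)

dY/dX = 19/(2·√X)
At X = 84: dY/dX = 19·√21/84, Y = 38·√21

Elasticity = (19·√21/84) · (84 / (38·√21)) = 1/2

Interpretation: for a small percentage change in X, the percentage change in Y is approximately 0.50 times as large.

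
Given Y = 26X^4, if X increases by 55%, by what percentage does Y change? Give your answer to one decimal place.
477.2%

For Y = 26X^4:
If X → X(1 + 0.55)
Then Y → Y · (1 + 0.55)^4
     ≈ Y · 5.7720

Percentage change = ((1 + 0.55)^4 − 1) × 100% ≈ 477.2%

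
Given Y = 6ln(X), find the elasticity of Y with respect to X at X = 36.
Elasticity = 1/ln(36) ≈ 0.2791

Elasticity = (dY/dX) · (X/Y)

dY/dX = 6/X
At X = 36: dY/dX = 1/6, Y = 6·ln(36)

Elasticity = (1/6) · (36 / (6·ln(36))) = 1/ln(36) ≈ 0.2791

Interpretation: for a small percentage change in X, the percentage change in Y is approximately 0.28 times as large.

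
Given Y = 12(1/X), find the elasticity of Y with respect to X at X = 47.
Elasticity = -1

Elasticity = (dY/dX) · (X/Y)

dY/dX = -12/X²
At X = 47: dY/dX = -12/2209, Y = 12/47

Elasticity = (-12/2209) · (47 / (12/47)) = -1

Interpretation: for a small percentage change in X, the percentage change in Y is approximately -1.00 times as large.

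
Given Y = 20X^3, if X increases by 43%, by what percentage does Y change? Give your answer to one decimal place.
192.4%

For Y = 20X^3:
If X → X(1 + 0.43)
Then Y → Y · (1 + 0.43)^3
     ≈ Y · 2.9242

Percentage change = ((1 + 0.43)^3 − 1) × 100% ≈ 192.4%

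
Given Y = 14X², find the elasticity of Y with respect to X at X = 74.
Elasticity = 2

Elasticity = (dY/dX) · (X/Y)

dY/dX = 28·X
At X = 74: dY/dX = 2072, Y = 76664

Elasticity = 2072 · (74 / 76664) = 2

Interpretation: for a small percentage change in X, the percentage change in Y is approximately 2.00 times as large.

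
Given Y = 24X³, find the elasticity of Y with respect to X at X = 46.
Elasticity = 3

Elasticity = (dY/dX) · (X/Y)

dY/dX = 72·X²
At X = 46: dY/dX = 152352, Y = 2336064

Elasticity = 152352 · (46 / 2336064) = 3

Interpretation: for a small percentage change in X, the percentage change in Y is approximately 3.00 times as large.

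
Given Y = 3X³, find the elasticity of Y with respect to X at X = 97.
Elasticity = 3

Elasticity = (dY/dX) · (X/Y)

dY/dX = 9·X²
At X = 97: dY/dX = 84681, Y = 2738019

Elasticity = 84681 · (97 / 2738019) = 3

Interpretation: for a small percentage change in X, the percentage change in Y is approximately 3.00 times as large.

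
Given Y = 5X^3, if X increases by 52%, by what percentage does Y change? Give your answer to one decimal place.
251.2%

For Y = 5X^3:
If X → X(1 + 0.52)
Then Y → Y · (1 + 0.52)^3
     ≈ Y · 3.5118

Percentage change = ((1 + 0.52)^3 − 1) × 100% ≈ 251.2%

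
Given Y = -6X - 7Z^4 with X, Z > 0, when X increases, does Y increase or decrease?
Y decreases

Taking the partial derivative:
∂Y/∂X = -6

∂Y/∂X = -6 < 0 (assuming positive values)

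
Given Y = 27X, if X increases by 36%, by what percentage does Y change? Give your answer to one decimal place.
36.0%

For Y = 27X:
If X → X(1 + 0.36)
Then Y → Y · (1 + 0.36)^1
     = Y · 1.3600

Percentage change = ((1 + 0.36)^1 − 1) × 100% = 36.0%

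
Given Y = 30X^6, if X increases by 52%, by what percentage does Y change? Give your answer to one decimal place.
1133.3%

For Y = 30X^6:
If X → X(1 + 0.52)
Then Y → Y · (1 + 0.52)^6
     ≈ Y · 12.3328

Percentage change = ((1 + 0.52)^6 − 1) × 100% ≈ 1133.3%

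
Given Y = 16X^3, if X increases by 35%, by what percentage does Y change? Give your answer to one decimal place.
146.0%

For Y = 16X^3:
If X → X(1 + 0.35)
Then Y → Y · (1 + 0.35)^3
     ≈ Y · 2.4604

Percentage change = ((1 + 0.35)^3 − 1) × 100% ≈ 146.0%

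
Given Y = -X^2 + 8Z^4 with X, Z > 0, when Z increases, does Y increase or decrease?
Y increases

Taking the partial derivative:
∂Y/∂Z = 32Z^3

∂Y/∂Z = 32Z^3 > 0 (assuming positive values)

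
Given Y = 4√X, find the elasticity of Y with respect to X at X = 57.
Elasticity = 1/2

Elasticity = (dY/dX) · (X/Y)

dY/dX = 2/√X
At X = 57: dY/dX = 2·√57/57, Y = 4·√57

Elasticity = (2·√57/57) · (57 / (4·√57)) = 1/2

Interpretation: for a small percentage change in X, the percentage change in Y is approximately 0.50 times as large.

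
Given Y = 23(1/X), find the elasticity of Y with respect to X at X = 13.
Elasticity = -1

Elasticity = (dY/dX) · (X/Y)

dY/dX = -23/X²
At X = 13: dY/dX = -23/169, Y = 23/13

Elasticity = (-23/169) · (13 / (23/13)) = -1

Interpretation: for a small percentage change in X, the percentage change in Y is approximately -1.00 times as large.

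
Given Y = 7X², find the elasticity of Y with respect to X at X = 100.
Elasticity = 2

Elasticity = (dY/dX) · (X/Y)

dY/dX = 14·X
At X = 100: dY/dX = 1400, Y = 70000

Elasticity = 1400 · (100 / 70000) = 2

Interpretation: for a small percentage change in X, the percentage change in Y is approximately 2.00 times as large.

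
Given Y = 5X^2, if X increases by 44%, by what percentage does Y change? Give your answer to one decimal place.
107.4%

For Y = 5X^2:
If X → X(1 + 0.44)
Then Y → Y · (1 + 0.44)^2
     = Y · 2.0736

Percentage change = ((1 + 0.44)^2 − 1) × 100% ≈ 107.4%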